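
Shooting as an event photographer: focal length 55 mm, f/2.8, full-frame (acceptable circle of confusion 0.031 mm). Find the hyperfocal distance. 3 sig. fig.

Hyperfocal distance H = f²/(N·c) + f = 55²/(2.8 × 0.031) + 55 = 3025/0.0868 + 55 ≈ 34905.2 mm ≈ 34.9 m.

34.9 m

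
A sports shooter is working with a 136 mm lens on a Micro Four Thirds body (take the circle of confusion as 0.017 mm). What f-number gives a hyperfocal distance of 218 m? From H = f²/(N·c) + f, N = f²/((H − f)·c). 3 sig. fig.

Rearrange H = f²/(N·c) + f for N: N = f² / ((H − f)·c).
N = 136² / ((218000 − 136) × 0.017) = 18496 / 3704 ≈ 4.99.

f/4.99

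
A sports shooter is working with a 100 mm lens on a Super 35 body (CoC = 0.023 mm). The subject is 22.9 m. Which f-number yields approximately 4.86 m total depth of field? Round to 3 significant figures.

f/2.00

Write h = H − f = f²/(N·c). The thin-lens limits are Dn = s·h/(h + (s−f)) and Df = s·h/(h − (s−f)), so DoF = Df − Dn = 2·s·(s−f)·h / (h² − (s−f)²).
That is a quadratic in h: DoF·h² − 2·s·(s−f)·h − DoF·(s−f)² = 0 ⇒ h = (s−f)·(s + √(s² + DoF²)) / DoF = 22800 × (22900 + √(22900² + 4860²)) / 4860 = 22800 × (22900 + 23410.0) / 4860 ≈ 217257 mm.
Then N = f²/(c·h) = 100² / (0.023 × 217257) = 10000 / 4996.9 ≈ 2.00.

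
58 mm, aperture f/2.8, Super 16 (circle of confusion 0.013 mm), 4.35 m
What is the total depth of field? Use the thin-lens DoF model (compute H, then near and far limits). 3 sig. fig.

Hyperfocal distance H = f²/(N·c) + f = 58²/(2.8 × 0.013) + 58 = 3364/0.0364 + 58 ≈ 92475.6 mm ≈ 92.48 m.
Near limit Dn = s·(H − f)/(H + s − 2f) = 4350 × (92475.6 − 58) / (92475.6 + 4350 − 2 × 58) = 4350 × 92417.6 / 96709.6 ≈ 4156.95 mm.
Far limit Df = s·(H − f)/(H − s) = 4350 × (92475.6 − 58) / (92475.6 − 4350) = 4350 × 92417.6 / 88125.6 ≈ 4561.86 mm.
Depth of field = Df − Dn = 4561.86 − 4156.95 ≈ 404.91 mm.

405 mm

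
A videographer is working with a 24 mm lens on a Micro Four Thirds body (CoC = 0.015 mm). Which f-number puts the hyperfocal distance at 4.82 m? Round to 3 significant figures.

Rearrange H = f²/(N·c) + f for N: N = f² / ((H − f)·c).
N = 24² / ((4820 − 24) × 0.015) = 576 / 71.94 ≈ 8.01.

f/8.01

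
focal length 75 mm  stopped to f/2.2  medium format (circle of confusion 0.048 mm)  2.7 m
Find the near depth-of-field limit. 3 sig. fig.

Hyperfocal distance H = f²/(N·c) + f = 75²/(2.2 × 0.048) + 75 = 5625/0.1056 + 75 ≈ 53342.0 mm ≈ 53.34 m.
Near limit Dn = s·(H − f)/(H + s − 2f) = 2700 × (53342.0 − 75) / (53342.0 + 2700 − 2 × 75) = 2700 × 53267.0 / 55892.0 ≈ 2573.2 mm ≈ 2.57 m.

2.57 m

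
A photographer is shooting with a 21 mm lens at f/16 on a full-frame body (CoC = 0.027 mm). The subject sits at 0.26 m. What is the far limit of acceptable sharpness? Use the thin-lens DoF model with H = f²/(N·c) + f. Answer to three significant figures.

Hyperfocal distance H = f²/(N·c) + f = 21²/(16 × 0.027) + 21 = 441/0.432 + 21 ≈ 1041.8 mm ≈ 1.042 m.
Far limit Df = s·(H − f)/(H − s) = 260 × (1041.8 − 21) / (1041.8 − 260) = 260 × 1020.8 / 781.8 ≈ 339.48 mm.

339 mm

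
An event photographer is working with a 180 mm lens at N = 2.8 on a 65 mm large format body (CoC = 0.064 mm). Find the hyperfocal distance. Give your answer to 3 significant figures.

181 m

Hyperfocal distance H = f²/(N·c) + f = 180²/(2.8 × 0.064) + 180 = 32400/0.1792 + 180 ≈ 180983.6 mm ≈ 181 m.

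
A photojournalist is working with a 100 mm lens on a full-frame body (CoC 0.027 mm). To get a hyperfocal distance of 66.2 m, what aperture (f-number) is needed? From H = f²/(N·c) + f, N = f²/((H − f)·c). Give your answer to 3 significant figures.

f/5.60

Rearrange H = f²/(N·c) + f for N: N = f² / ((H − f)·c).
N = 100² / ((66200 − 100) × 0.027) = 10000 / 1785 ≈ 5.60.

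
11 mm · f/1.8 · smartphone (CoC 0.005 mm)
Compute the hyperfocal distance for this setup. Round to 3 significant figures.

13.5 m

Hyperfocal distance H = f²/(N·c) + f = 11²/(1.8 × 0.005) + 11 = 121/0.009 + 11 ≈ 13455.4 mm ≈ 13.5 m.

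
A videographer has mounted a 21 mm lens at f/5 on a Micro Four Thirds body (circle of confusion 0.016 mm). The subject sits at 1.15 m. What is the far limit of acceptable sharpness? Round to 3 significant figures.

1.45 m

Hyperfocal distance H = f²/(N·c) + f = 21²/(5 × 0.016) + 21 = 441/0.08 + 21 ≈ 5533.5 mm ≈ 5.534 m.
Far limit Df = s·(H − f)/(H − s) = 1150 × (5533.5 − 21) / (5533.5 − 1150) = 1150 × 5512.5 / 4383.5 ≈ 1446.2 mm ≈ 1.45 m.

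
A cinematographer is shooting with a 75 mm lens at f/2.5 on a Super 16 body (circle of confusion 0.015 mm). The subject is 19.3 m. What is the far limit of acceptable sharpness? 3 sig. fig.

Hyperfocal distance H = f²/(N·c) + f = 75²/(2.5 × 0.015) + 75 = 5625/0.0375 + 75 ≈ 150075.0 mm ≈ 150.1 m.
Far limit Df = s·(H − f)/(H − s) = 19300 × (150075.0 − 75) / (150075.0 − 19300) = 19300 × 150000.0 / 130775.0 ≈ 22137 mm ≈ 22.1 m.

22.1 m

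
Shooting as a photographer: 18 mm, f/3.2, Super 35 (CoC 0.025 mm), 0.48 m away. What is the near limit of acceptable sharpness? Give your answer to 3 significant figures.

Hyperfocal distance H = f²/(N·c) + f = 18²/(3.2 × 0.025) + 18 = 324/0.08 + 18 ≈ 4068.0 mm ≈ 4.068 m.
Near limit Dn = s·(H − f)/(H + s − 2f) = 480 × (4068.0 − 18) / (4068.0 + 480 − 2 × 18) = 480 × 4050.0 / 4512.0 ≈ 430.85 mm.

431 mm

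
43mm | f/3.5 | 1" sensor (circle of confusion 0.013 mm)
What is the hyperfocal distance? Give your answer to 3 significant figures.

Hyperfocal distance H = f²/(N·c) + f = 43²/(3.5 × 0.013) + 43 = 1849/0.0455 + 43 ≈ 40680.4 mm ≈ 40.7 m.

40.7 m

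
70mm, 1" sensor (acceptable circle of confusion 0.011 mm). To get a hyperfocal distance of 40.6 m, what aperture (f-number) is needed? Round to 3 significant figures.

f/11

Rearrange H = f²/(N·c) + f for N: N = f² / ((H − f)·c).
N = 70² / ((40600 − 70) × 0.011) = 4900 / 445.8 ≈ 11.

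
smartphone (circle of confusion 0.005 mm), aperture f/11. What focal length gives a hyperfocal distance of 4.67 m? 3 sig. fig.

16.0 mm

From H = f²/(N·c) + f, with f ≪ H: f ≈ √(H·N·c) = √(4670 × 11 × 0.005) = √256.85 ≈ 16.03 mm.
The +f correction barely moves this — solving exactly, f² + N·c·f − N·c·H = 0 ⇒ f = (−N·c + √((N·c)² + 4·N·c·H))/2 = (−0.055 + √1027.4)/2 ≈ 15.999 mm, so f ≈ 16.0 mm.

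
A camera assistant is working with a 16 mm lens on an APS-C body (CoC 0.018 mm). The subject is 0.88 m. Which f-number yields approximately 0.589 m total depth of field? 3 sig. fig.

Write h = H − f = f²/(N·c). The thin-lens limits are Dn = s·h/(h + (s−f)) and Df = s·h/(h − (s−f)), so DoF = Df − Dn = 2·s·(s−f)·h / (h² − (s−f)²).
That is a quadratic in h: DoF·h² − 2·s·(s−f)·h − DoF·(s−f)² = 0 ⇒ h = (s−f)·(s + √(s² + DoF²)) / DoF = 864 × (880 + √(880² + 589²)) / 589 = 864 × (880 + 1058.92) / 589 ≈ 2844.2 mm.
Then N = f²/(c·h) = 16² / (0.018 × 2844.2) = 256 / 51.196 ≈ 5.

f/5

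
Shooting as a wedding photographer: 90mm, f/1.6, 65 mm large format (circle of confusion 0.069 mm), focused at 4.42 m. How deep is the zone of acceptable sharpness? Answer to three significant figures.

Hyperfocal distance H = f²/(N·c) + f = 90²/(1.6 × 0.069) + 90 = 8100/0.1104 + 90 ≈ 73459.6 mm ≈ 73.46 m.
Near limit Dn = s·(H − f)/(H + s − 2f) = 4420 × (73459.6 − 90) / (73459.6 + 4420 − 2 × 90) = 4420 × 73369.6 / 77699.6 ≈ 4173.68 mm.
Far limit Df = s·(H − f)/(H − s) = 4420 × (73459.6 − 90) / (73459.6 − 4420) = 4420 × 73369.6 / 69039.6 ≈ 4697.21 mm.
Depth of field = Df − Dn = 4697.21 − 4173.68 ≈ 523.53 mm ≈ 0.524 m.

0.524 m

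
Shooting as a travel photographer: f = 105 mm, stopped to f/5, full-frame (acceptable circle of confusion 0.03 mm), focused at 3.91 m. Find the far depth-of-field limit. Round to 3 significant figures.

4.12 m

Hyperfocal distance H = f²/(N·c) + f = 105²/(5 × 0.03) + 105 = 11025/0.15 + 105 ≈ 73605.0 mm ≈ 73.61 m.
Far limit Df = s·(H − f)/(H − s) = 3910 × (73605.0 − 105) / (73605.0 − 3910) = 3910 × 73500.0 / 69695.0 ≈ 4123.5 mm ≈ 4.12 m.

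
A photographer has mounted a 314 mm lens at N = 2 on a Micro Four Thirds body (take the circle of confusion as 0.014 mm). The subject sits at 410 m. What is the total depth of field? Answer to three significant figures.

Hyperfocal distance H = f²/(N·c) + f = 314²/(2 × 0.014) + 314 = 98596/0.028 + 314 ≈ 3521599.7 mm ≈ 3522 m.
Near limit Dn = s·(H − f)/(H + s − 2f) = 410000 × (3521599.7 − 314) / (3521599.7 + 410000 − 2 × 314) = 410000 × 3521285.7 / 3930971.7 ≈ 367270 mm.
Far limit Df = s·(H − f)/(H − s) = 410000 × (3521599.7 − 314) / (3521599.7 − 410000) = 410000 × 3521285.7 / 3111599.7 ≈ 463982 mm.
Depth of field = Df − Dn = 463982 − 367270 ≈ 96712 mm ≈ 96.7 m.

96.7 m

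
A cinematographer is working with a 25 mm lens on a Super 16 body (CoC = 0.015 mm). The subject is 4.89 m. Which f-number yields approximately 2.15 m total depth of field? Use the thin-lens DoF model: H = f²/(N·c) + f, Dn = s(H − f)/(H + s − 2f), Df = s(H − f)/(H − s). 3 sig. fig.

Write h = H − f = f²/(N·c). The thin-lens limits are Dn = s·h/(h + (s−f)) and Df = s·h/(h − (s−f)), so DoF = Df − Dn = 2·s·(s−f)·h / (h² − (s−f)²).
That is a quadratic in h: DoF·h² − 2·s·(s−f)·h − DoF·(s−f)² = 0 ⇒ h = (s−f)·(s + √(s² + DoF²)) / DoF = 4865 × (4890 + √(4890² + 2150²)) / 2150 = 4865 × (4890 + 5341.78) / 2150 ≈ 23152 mm.
Then N = f²/(c·h) = 25² / (0.015 × 23152) = 625 / 347.29 ≈ 1.80.

f/1.80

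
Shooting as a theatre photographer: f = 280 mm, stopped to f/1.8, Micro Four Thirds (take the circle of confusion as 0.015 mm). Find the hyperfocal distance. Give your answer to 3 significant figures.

2900 m

Hyperfocal distance H = f²/(N·c) + f = 280²/(1.8 × 0.015) + 280 = 78400/0.027 + 280 ≈ 2903983.7 mm ≈ 2900 m.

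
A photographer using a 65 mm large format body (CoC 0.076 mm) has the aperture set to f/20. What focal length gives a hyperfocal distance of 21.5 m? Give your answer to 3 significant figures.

180 mm

From H = f²/(N·c) + f, with f ≪ H: f ≈ √(H·N·c) = √(21500 × 20 × 0.076) = √32680 ≈ 180.8 mm.
Exact: f² + N·c·f − N·c·H = 0 ⇒ f = (−N·c + √((N·c)² + 4·N·c·H))/2 = (−1.52 + √130722)/2 ≈ 180.02 mm ≈ 180 mm.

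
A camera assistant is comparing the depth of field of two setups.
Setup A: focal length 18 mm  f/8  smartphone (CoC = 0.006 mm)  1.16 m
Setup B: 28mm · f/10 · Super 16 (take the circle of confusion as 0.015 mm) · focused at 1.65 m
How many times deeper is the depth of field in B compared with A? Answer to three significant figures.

2.80

Setup A: H = 18²/(8×0.006) + 18 ≈ 6768.0 mm; DoF = Df − Dn = 1396.22 − 992.14 ≈ 404.08 mm.
Setup B: H = 28²/(10×0.015) + 28 ≈ 5254.7 mm; DoF = Df − Dn = 2392.5 − 1259.2 ≈ 1133.3 mm.
Ratio = 1133.3 / 404.08 ≈ 2.80.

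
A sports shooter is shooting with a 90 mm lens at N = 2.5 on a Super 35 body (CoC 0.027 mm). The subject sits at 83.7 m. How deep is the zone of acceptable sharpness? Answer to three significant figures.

Hyperfocal distance H = f²/(N·c) + f = 90²/(2.5 × 0.027) + 90 = 8100/0.0675 + 90 ≈ 120090.0 mm ≈ 120.1 m.
Near limit Dn = s·(H − f)/(H + s − 2f) = 83700 × (120090.0 − 90) / (120090.0 + 83700 − 2 × 90) = 83700 × 120000.0 / 203610.0 ≈ 49330 mm.
Far limit Df = s·(H − f)/(H − s) = 83700 × (120090.0 − 90) / (120090.0 − 83700) = 83700 × 120000.0 / 36390.0 ≈ 276010 mm.
Depth of field = Df − Dn = 276010 − 49330 ≈ 226680 mm ≈ 227 m.

227 m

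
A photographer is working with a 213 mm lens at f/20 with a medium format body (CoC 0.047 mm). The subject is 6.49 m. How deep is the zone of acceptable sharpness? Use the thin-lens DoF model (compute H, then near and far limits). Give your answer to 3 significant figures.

Hyperfocal distance H = f²/(N·c) + f = 213²/(20 × 0.047) + 213 = 45369/0.94 + 213 ≈ 48477.9 mm ≈ 48.48 m.
Near limit Dn = s·(H − f)/(H + s − 2f) = 6490 × (48477.9 − 213) / (48477.9 + 6490 − 2 × 213) = 6490 × 48264.9 / 54541.9 ≈ 5743.1 mm.
Far limit Df = s·(H − f)/(H − s) = 6490 × (48477.9 − 213) / (48477.9 − 6490) = 6490 × 48264.9 / 41987.9 ≈ 7460.2 mm.
Depth of field = Df − Dn = 7460.2 − 5743.1 ≈ 1717.1 mm ≈ 1.72 m.

1.72 m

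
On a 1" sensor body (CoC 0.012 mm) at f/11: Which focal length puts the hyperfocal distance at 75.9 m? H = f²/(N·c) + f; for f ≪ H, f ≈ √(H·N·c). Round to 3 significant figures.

From H = f²/(N·c) + f, with f ≪ H: f ≈ √(H·N·c) = √(75900 × 11 × 0.012) = √10019 ≈ 100.1 mm.
The +f correction barely moves this — solving exactly, f² + N·c·f − N·c·H = 0 ⇒ f = (−N·c + √((N·c)² + 4·N·c·H))/2 = (−0.132 + √40075)/2 ≈ 100.03 mm, so f ≈ 100 mm.

100 mm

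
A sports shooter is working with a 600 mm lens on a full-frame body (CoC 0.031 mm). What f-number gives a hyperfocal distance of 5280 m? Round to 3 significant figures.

f/2.20

Rearrange H = f²/(N·c) + f for N: N = f² / ((H − f)·c).
N = 600² / ((5280000 − 600) × 0.031) = 360000 / 163661 ≈ 2.20.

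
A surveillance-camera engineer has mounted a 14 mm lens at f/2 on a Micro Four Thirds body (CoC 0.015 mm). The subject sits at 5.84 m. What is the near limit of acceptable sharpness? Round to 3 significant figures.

Hyperfocal distance H = f²/(N·c) + f = 14²/(2 × 0.015) + 14 = 196/0.03 + 14 ≈ 6547.3 mm ≈ 6.547 m.
Near limit Dn = s·(H − f)/(H + s − 2f) = 5840 × (6547.3 − 14) / (6547.3 + 5840 − 2 × 14) = 5840 × 6533.3 / 12359.3 ≈ 3087.1 mm ≈ 3.09 m.

3.09 m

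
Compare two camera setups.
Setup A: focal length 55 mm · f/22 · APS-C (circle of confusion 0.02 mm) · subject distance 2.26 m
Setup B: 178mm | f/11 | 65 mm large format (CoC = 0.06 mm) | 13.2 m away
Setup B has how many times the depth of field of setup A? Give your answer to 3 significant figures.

Setup A: H = 55²/(22×0.02) + 55 ≈ 6930.0 mm; DoF = Df − Dn = 3327.1 − 1711.2 ≈ 1615.9 mm.
Setup B: H = 178²/(11×0.06) + 178 ≈ 48184.1 mm; DoF = Df − Dn = 18113.4 − 10383.4 ≈ 7730.0 mm.
Ratio = 7730.0 / 1615.9 ≈ 4.78.

4.78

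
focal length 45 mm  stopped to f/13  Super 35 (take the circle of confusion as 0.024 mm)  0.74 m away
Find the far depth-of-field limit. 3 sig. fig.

Hyperfocal distance H = f²/(N·c) + f = 45²/(13 × 0.024) + 45 = 2025/0.312 + 45 ≈ 6535.4 mm ≈ 6.535 m.
Far limit Df = s·(H − f)/(H − s) = 740 × (6535.4 − 45) / (6535.4 − 740) = 740 × 6490.4 / 5795.4 ≈ 828.74 mm ≈ 0.829 m.

0.829 m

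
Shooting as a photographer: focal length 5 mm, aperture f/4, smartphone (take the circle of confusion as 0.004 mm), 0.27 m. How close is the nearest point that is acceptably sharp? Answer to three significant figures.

231 mm

Hyperfocal distance H = f²/(N·c) + f = 5²/(4 × 0.004) + 5 = 25/0.016 + 5 ≈ 1567.5 mm ≈ 1.567 m.
Near limit Dn = s·(H − f)/(H + s − 2f) = 270 × (1567.5 − 5) / (1567.5 + 270 − 2 × 5) = 270 × 1562.5 / 1827.5 ≈ 230.85 mm.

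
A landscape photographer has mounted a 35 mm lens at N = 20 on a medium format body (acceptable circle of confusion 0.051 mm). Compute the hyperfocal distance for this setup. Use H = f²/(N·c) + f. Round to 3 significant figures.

1.24 m

Hyperfocal distance H = f²/(N·c) + f = 35²/(20 × 0.051) + 35 = 1225/1.02 + 35 ≈ 1236.0 mm ≈ 1.24 m.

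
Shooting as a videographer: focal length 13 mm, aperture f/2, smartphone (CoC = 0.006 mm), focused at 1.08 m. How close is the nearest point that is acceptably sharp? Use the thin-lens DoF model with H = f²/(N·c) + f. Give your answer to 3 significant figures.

1.00 m

Hyperfocal distance H = f²/(N·c) + f = 13²/(2 × 0.006) + 13 = 169/0.012 + 13 ≈ 14096.3 mm ≈ 14.10 m.
Near limit Dn = s·(H − f)/(H + s − 2f) = 1080 × (14096.3 − 13) / (14096.3 + 1080 − 2 × 13) = 1080 × 14083.3 / 15150.3 ≈ 1003.9 mm ≈ 1.00 m.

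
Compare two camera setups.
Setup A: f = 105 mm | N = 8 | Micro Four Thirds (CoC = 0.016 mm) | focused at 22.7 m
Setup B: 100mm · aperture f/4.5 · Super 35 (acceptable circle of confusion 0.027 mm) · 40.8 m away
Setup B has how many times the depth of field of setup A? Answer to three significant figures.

4.18

Setup A: H = 105²/(8×0.016) + 105 ≈ 86237.8 mm; DoF = Df − Dn = 30772 − 17983 ≈ 12789 mm.
Setup B: H = 100²/(4.5×0.027) + 100 ≈ 82404.5 mm; DoF = Df − Dn = 80713 − 27300 ≈ 53413 mm.
Ratio = 53413 / 12789 ≈ 4.18.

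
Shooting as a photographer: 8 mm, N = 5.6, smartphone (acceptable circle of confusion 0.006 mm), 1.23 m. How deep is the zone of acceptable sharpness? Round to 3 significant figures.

Hyperfocal distance H = f²/(N·c) + f = 8²/(5.6 × 0.006) + 8 = 64/0.0336 + 8 ≈ 1912.8 mm ≈ 1.913 m.
Near limit Dn = s·(H − f)/(H + s − 2f) = 1230 × (1912.8 − 8) / (1912.8 + 1230 − 2 × 8) = 1230 × 1904.8 / 3126.8 ≈ 749.3 mm.
Far limit Df = s·(H − f)/(H − s) = 1230 × (1912.8 − 8) / (1912.8 − 1230) = 1230 × 1904.8 / 682.8 ≈ 3431.4 mm.
Depth of field = Df − Dn = 3431.4 − 749.3 ≈ 2682.1 mm ≈ 2.68 m.

2.68 m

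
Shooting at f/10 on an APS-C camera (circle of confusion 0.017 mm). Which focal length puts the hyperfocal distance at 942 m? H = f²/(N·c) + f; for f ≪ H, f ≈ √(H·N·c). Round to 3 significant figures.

From H = f²/(N·c) + f, with f ≪ H: f ≈ √(H·N·c) = √(942000 × 10 × 0.017) = √160140 ≈ 400.2 mm.
The +f correction barely moves this — solving exactly, f² + N·c·f − N·c·H = 0 ⇒ f = (−N·c + √((N·c)² + 4·N·c·H))/2 = (−0.17 + √640560)/2 ≈ 400.09 mm, so f ≈ 400 mm.

400 mm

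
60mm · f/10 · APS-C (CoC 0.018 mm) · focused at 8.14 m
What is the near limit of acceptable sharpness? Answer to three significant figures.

5.80 m

Hyperfocal distance H = f²/(N·c) + f = 60²/(10 × 0.018) + 60 = 3600/0.18 + 60 ≈ 20060.0 mm ≈ 20.06 m.
Near limit Dn = s·(H − f)/(H + s − 2f) = 8140 × (20060.0 − 60) / (20060.0 + 8140 − 2 × 60) = 8140 × 20000.0 / 28080.0 ≈ 5797.7 mm ≈ 5.80 m.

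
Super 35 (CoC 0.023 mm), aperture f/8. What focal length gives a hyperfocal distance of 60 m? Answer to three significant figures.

From H = f²/(N·c) + f, with f ≪ H: f ≈ √(H·N·c) = √(60000 × 8 × 0.023) = √11040 ≈ 105.1 mm.
The +f correction barely moves this — solving exactly, f² + N·c·f − N·c·H = 0 ⇒ f = (−N·c + √((N·c)² + 4·N·c·H))/2 = (−0.184 + √44160)/2 ≈ 104.98 mm, so f ≈ 105 mm.

105 mm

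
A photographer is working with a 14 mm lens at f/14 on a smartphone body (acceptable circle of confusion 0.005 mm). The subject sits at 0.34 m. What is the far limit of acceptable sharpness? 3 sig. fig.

385 mm

Hyperfocal distance H = f²/(N·c) + f = 14²/(14 × 0.005) + 14 = 196/0.07 + 14 ≈ 2814.0 mm ≈ 2.814 m.
Far limit Df = s·(H − f)/(H − s) = 340 × (2814.0 − 14) / (2814.0 − 340) = 340 × 2800.0 / 2474.0 ≈ 384.80 mm.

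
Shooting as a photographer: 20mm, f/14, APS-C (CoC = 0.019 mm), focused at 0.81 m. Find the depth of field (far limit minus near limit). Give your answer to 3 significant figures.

1.18 m

Hyperfocal distance H = f²/(N·c) + f = 20²/(14 × 0.019) + 20 = 400/0.266 + 20 ≈ 1523.8 mm ≈ 1.524 m.
Near limit Dn = s·(H − f)/(H + s − 2f) = 810 × (1523.8 − 20) / (1523.8 + 810 − 2 × 20) = 810 × 1503.8 / 2293.8 ≈ 531.0 mm.
Far limit Df = s·(H − f)/(H − s) = 810 × (1523.8 − 20) / (1523.8 − 810) = 810 × 1503.8 / 713.8 ≈ 1706.5 mm.
Depth of field = Df − Dn = 1706.5 − 531.0 ≈ 1175.5 mm ≈ 1.18 m.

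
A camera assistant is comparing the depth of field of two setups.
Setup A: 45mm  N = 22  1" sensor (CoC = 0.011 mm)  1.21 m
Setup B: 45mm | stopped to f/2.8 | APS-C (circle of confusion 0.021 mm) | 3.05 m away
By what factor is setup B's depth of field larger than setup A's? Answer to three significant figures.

1.56

Setup A: H = 45²/(22×0.011) + 45 ≈ 8412.8 mm; DoF = Df − Dn = 1405.71 − 1062.13 ≈ 343.58 mm.
Setup B: H = 45²/(2.8×0.021) + 45 ≈ 34483.8 mm; DoF = Df − Dn = 3341.57 − 2805.23 ≈ 536.34 mm.
Ratio = 536.34 / 343.58 ≈ 1.56.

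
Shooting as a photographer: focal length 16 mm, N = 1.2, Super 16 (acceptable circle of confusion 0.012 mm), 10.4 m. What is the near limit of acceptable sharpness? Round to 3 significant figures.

6.57 m

Hyperfocal distance H = f²/(N·c) + f = 16²/(1.2 × 0.012) + 16 = 256/0.0144 + 16 ≈ 17793.8 mm ≈ 17.79 m.
Near limit Dn = s·(H − f)/(H + s − 2f) = 10400 × (17793.8 − 16) / (17793.8 + 10400 − 2 × 16) = 10400 × 17777.8 / 28161.8 ≈ 6565.2 mm ≈ 6.57 m.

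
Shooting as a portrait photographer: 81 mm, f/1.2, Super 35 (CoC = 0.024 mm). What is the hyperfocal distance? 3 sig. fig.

Hyperfocal distance H = f²/(N·c) + f = 81²/(1.2 × 0.024) + 81 = 6561/0.0288 + 81 ≈ 227893.5 mm ≈ 228 m.

228 m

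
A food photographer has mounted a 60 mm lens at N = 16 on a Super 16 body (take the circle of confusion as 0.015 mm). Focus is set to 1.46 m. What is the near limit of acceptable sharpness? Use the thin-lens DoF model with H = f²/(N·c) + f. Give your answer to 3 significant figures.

Hyperfocal distance H = f²/(N·c) + f = 60²/(16 × 0.015) + 60 = 3600/0.24 + 60 ≈ 15060.0 mm ≈ 15.06 m.
Near limit Dn = s·(H − f)/(H + s − 2f) = 1460 × (15060.0 − 60) / (15060.0 + 1460 − 2 × 60) = 1460 × 15000.0 / 16400.0 ≈ 1335.4 mm ≈ 1.34 m.

1.34 m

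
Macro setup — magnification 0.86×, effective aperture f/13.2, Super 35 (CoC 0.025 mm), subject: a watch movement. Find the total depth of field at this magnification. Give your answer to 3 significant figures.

0.892 mm

At magnification m, DoF ≈ 2·N_eff·c/m² = 2 × 13.2 × 0.025 / 0.86² = 0.66 / 0.7396 ≈ 0.892 mm.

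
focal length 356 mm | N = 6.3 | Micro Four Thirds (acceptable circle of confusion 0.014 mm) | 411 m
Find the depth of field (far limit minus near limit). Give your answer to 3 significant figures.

256 m

Hyperfocal distance H = f²/(N·c) + f = 356²/(6.3 × 0.014) + 356 = 126736/0.0882 + 356 ≈ 1437272.1 mm ≈ 1437 m.
Near limit Dn = s·(H − f)/(H + s − 2f) = 411000 × (1437272.1 − 356) / (1437272.1 + 411000 − 2 × 356) = 411000 × 1436916.1 / 1847560.1 ≈ 319650 mm.
Far limit Df = s·(H − f)/(H − s) = 411000 × (1437272.1 − 356) / (1437272.1 − 411000) = 411000 × 1436916.1 / 1026272.1 ≈ 575454 mm.
Depth of field = Df − Dn = 575454 − 319650 ≈ 255804 mm ≈ 256 m.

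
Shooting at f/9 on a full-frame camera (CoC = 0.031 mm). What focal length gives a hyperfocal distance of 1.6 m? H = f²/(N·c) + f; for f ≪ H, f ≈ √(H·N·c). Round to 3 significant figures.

21.0 mm

From H = f²/(N·c) + f, with f ≪ H: f ≈ √(H·N·c) = √(1600 × 9 × 0.031) = √446.40 ≈ 21.13 mm.
Exact: f² + N·c·f − N·c·H = 0 ⇒ f = (−N·c + √((N·c)² + 4·N·c·H))/2 = (−0.279 + √1785.7)/2 ≈ 20.989 mm ≈ 21.0 mm.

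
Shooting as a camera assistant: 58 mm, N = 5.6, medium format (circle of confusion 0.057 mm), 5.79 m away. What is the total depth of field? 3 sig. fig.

Hyperfocal distance H = f²/(N·c) + f = 58²/(5.6 × 0.057) + 58 = 3364/0.3192 + 58 ≈ 10596.8 mm ≈ 10.60 m.
Near limit Dn = s·(H − f)/(H + s − 2f) = 5790 × (10596.8 − 58) / (10596.8 + 5790 − 2 × 58) = 5790 × 10538.8 / 16270.8 ≈ 3750.3 mm.
Far limit Df = s·(H − f)/(H − s) = 5790 × (10596.8 − 58) / (10596.8 − 5790) = 5790 × 10538.8 / 4806.8 ≈ 12694.4 mm.
Depth of field = Df − Dn = 12694.4 − 3750.3 ≈ 8944.1 mm ≈ 8.94 m.

8.94 m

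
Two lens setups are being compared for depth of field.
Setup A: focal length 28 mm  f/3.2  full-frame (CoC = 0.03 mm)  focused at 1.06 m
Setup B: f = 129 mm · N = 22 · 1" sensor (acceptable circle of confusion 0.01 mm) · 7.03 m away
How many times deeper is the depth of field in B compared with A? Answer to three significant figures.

4.75

Setup A: H = 28²/(3.2×0.03) + 28 ≈ 8194.7 mm; DoF = Df − Dn = 1213.32 − 941.08 ≈ 272.24 mm.
Setup B: H = 129²/(22×0.01) + 129 ≈ 75769.9 mm; DoF = Df − Dn = 7735.8 − 6442.2 ≈ 1293.6 mm.
Ratio = 1293.6 / 272.24 ≈ 4.75.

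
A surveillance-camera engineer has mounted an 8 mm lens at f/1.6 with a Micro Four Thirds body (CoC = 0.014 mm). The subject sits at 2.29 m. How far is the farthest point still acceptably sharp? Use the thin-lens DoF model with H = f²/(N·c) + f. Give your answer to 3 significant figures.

11.4 m

Hyperfocal distance H = f²/(N·c) + f = 8²/(1.6 × 0.014) + 8 = 64/0.0224 + 8 ≈ 2865.1 mm ≈ 2.865 m.
Far limit Df = s·(H − f)/(H − s) = 2290 × (2865.1 − 8) / (2865.1 − 2290) = 2290 × 2857.1 / 575.1 ≈ 11376 mm ≈ 11.4 m.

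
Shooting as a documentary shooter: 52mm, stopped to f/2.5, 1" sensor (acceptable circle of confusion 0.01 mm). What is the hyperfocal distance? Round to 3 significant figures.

Hyperfocal distance H = f²/(N·c) + f = 52²/(2.5 × 0.01) + 52 = 2704/0.025 + 52 ≈ 108212.0 mm ≈ 108 m.

108 m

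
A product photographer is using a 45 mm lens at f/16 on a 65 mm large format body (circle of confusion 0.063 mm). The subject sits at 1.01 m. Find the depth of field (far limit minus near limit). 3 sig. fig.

Hyperfocal distance H = f²/(N·c) + f = 45²/(16 × 0.063) + 45 = 2025/1.008 + 45 ≈ 2053.9 mm ≈ 2.054 m.
Near limit Dn = s·(H − f)/(H + s − 2f) = 1010 × (2053.9 − 45) / (2053.9 + 1010 − 2 × 45) = 1010 × 2008.9 / 2973.9 ≈ 682.3 mm.
Far limit Df = s·(H − f)/(H − s) = 1010 × (2053.9 − 45) / (2053.9 − 1010) = 1010 × 2008.9 / 1043.9 ≈ 1943.6 mm.
Depth of field = Df − Dn = 1943.6 − 682.3 ≈ 1261.3 mm ≈ 1.26 m.

1.26 m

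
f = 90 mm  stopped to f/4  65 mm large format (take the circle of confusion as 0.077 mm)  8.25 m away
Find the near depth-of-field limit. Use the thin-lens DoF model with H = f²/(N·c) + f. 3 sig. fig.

Hyperfocal distance H = f²/(N·c) + f = 90²/(4 × 0.077) + 90 = 8100/0.308 + 90 ≈ 26388.7 mm ≈ 26.39 m.
Near limit Dn = s·(H − f)/(H + s − 2f) = 8250 × (26388.7 − 90) / (26388.7 + 8250 − 2 × 90) = 8250 × 26298.7 / 34458.7 ≈ 6296.4 mm ≈ 6.30 m.

6.30 m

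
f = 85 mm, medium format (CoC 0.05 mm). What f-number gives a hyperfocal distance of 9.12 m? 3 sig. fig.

f/16

Rearrange H = f²/(N·c) + f for N: N = f² / ((H − f)·c).
N = 85² / ((9120 − 85) × 0.05) = 7225 / 451.8 ≈ 16.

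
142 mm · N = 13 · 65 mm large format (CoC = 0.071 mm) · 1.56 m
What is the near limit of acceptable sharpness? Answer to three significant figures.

1.46 m

Hyperfocal distance H = f²/(N·c) + f = 142²/(13 × 0.071) + 142 = 20164/0.923 + 142 ≈ 21988.2 mm ≈ 21.99 m.
Near limit Dn = s·(H − f)/(H + s − 2f) = 1560 × (21988.2 − 142) / (21988.2 + 1560 − 2 × 142) = 1560 × 21846.2 / 23264.2 ≈ 1464.9 mm ≈ 1.46 m.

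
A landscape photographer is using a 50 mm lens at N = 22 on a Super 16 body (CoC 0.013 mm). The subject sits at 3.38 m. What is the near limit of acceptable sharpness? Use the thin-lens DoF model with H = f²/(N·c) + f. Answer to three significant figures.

Hyperfocal distance H = f²/(N·c) + f = 50²/(22 × 0.013) + 50 = 2500/0.286 + 50 ≈ 8791.3 mm ≈ 8.791 m.
Near limit Dn = s·(H − f)/(H + s − 2f) = 3380 × (8791.3 − 50) / (8791.3 + 3380 − 2 × 50) = 3380 × 8741.3 / 12071.3 ≈ 2447.6 mm ≈ 2.45 m.

2.45 m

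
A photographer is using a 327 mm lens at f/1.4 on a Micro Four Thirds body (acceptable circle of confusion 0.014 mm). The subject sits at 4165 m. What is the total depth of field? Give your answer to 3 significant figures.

15200 m

Hyperfocal distance H = f²/(N·c) + f = 327²/(1.4 × 0.014) + 327 = 106929/0.0196 + 327 ≈ 5455888.2 mm ≈ 5456 m.
Near limit Dn = s·(H − f)/(H + s − 2f) = 4165000 × (5455888.2 − 327) / (5455888.2 + 4165000 − 2 × 327) = 4165000 × 5455561.2 / 9620234.2 ≈ 2361940 mm.
Far limit Df = s·(H − f)/(H − s) = 4165000 × (5455888.2 − 327) / (5455888.2 − 4165000) = 4165000 × 5455561.2 / 1290888.2 ≈ 17602153 mm.
Depth of field = Df − Dn = 17602153 − 2361940 ≈ 15240213 mm ≈ 15200 m.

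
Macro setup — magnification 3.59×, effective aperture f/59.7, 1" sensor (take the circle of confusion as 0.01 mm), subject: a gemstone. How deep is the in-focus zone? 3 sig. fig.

At magnification m, DoF ≈ 2·N_eff·c/m² = 2 × 59.7 × 0.01 / 3.59² = 1.194 / 12.89 ≈ 0.0926 mm.

0.0926 mm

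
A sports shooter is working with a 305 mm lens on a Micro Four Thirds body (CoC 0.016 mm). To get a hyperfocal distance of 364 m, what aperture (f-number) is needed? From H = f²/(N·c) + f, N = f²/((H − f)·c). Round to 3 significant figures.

f/16

Rearrange H = f²/(N·c) + f for N: N = f² / ((H − f)·c).
N = 305² / ((364000 − 305) × 0.016) = 93025 / 5819 ≈ 16.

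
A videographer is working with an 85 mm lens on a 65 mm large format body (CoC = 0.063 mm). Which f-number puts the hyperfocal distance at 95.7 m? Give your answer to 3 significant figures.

Rearrange H = f²/(N·c) + f for N: N = f² / ((H − f)·c).
N = 85² / ((95700 − 85) × 0.063) = 7225 / 6024 ≈ 1.20.

f/1.20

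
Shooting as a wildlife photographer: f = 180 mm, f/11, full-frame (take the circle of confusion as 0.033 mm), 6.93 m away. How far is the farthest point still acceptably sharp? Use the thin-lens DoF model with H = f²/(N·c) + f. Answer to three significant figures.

7.50 m

Hyperfocal distance H = f²/(N·c) + f = 180²/(11 × 0.033) + 180 = 32400/0.363 + 180 ≈ 89436.2 mm ≈ 89.44 m.
Far limit Df = s·(H − f)/(H − s) = 6930 × (89436.2 − 180) / (89436.2 − 6930) = 6930 × 89256.2 / 82506.2 ≈ 7497.0 mm ≈ 7.50 m.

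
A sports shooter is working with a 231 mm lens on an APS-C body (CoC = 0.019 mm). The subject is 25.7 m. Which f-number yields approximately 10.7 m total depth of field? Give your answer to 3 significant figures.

f/22

Write h = H − f = f²/(N·c). The thin-lens limits are Dn = s·h/(h + (s−f)) and Df = s·h/(h − (s−f)), so DoF = Df − Dn = 2·s·(s−f)·h / (h² − (s−f)²).
That is a quadratic in h: DoF·h² − 2·s·(s−f)·h − DoF·(s−f)² = 0 ⇒ h = (s−f)·(s + √(s² + DoF²)) / DoF = 25469 × (25700 + √(25700² + 10700²)) / 10700 = 25469 × (25700 + 27838.5) / 10700 ≈ 127437 mm.
Then N = f²/(c·h) = 231² / (0.019 × 127437) = 53361 / 2421.3 ≈ 22.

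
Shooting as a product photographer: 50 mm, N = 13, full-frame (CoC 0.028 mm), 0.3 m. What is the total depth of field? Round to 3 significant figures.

Hyperfocal distance H = f²/(N·c) + f = 50²/(13 × 0.028) + 50 = 2500/0.364 + 50 ≈ 6918.1 mm ≈ 6.918 m.
Near limit Dn = s·(H − f)/(H + s − 2f) = 300 × (6918.1 − 50) / (6918.1 + 300 − 2 × 50) = 300 × 6868.1 / 7118.1 ≈ 289.464 mm.
Far limit Df = s·(H − f)/(H − s) = 300 × (6918.1 − 50) / (6918.1 − 300) = 300 × 6868.1 / 6618.1 ≈ 311.333 mm.
Depth of field = Df − Dn = 311.333 − 289.464 ≈ 21.869 mm.

21.9 mm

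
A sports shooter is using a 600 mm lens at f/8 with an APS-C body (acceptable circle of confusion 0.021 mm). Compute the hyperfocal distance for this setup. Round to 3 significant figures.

2140 m

Hyperfocal distance H = f²/(N·c) + f = 600²/(8 × 0.021) + 600 = 360000/0.168 + 600 ≈ 2143457.1 mm ≈ 2140 m.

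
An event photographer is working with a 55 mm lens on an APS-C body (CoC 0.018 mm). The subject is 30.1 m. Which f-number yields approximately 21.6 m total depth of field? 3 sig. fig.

Write h = H − f = f²/(N·c). The thin-lens limits are Dn = s·h/(h + (s−f)) and Df = s·h/(h − (s−f)), so DoF = Df − Dn = 2·s·(s−f)·h / (h² − (s−f)²).
That is a quadratic in h: DoF·h² − 2·s·(s−f)·h − DoF·(s−f)² = 0 ⇒ h = (s−f)·(s + √(s² + DoF²)) / DoF = 30045 × (30100 + √(30100² + 21600²)) / 21600 = 30045 × (30100 + 37048.2) / 21600 ≈ 93401 mm.
Then N = f²/(c·h) = 55² / (0.018 × 93401) = 3025 / 1681.2 ≈ 1.80.

f/1.80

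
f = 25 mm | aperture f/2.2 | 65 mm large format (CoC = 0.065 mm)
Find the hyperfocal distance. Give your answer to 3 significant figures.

Hyperfocal distance H = f²/(N·c) + f = 25²/(2.2 × 0.065) + 25 = 625/0.143 + 25 ≈ 4395.6 mm ≈ 4.40 m.

4.40 m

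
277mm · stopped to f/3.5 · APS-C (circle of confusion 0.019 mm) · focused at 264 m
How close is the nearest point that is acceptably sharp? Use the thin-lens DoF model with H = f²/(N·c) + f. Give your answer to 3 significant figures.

215 m

Hyperfocal distance H = f²/(N·c) + f = 277²/(3.5 × 0.019) + 277 = 76729/0.0665 + 277 ≈ 1154096.5 mm ≈ 1154 m.
Near limit Dn = s·(H − f)/(H + s − 2f) = 264000 × (1154096.5 − 277) / (1154096.5 + 264000 − 2 × 277) = 264000 × 1153819.5 / 1417542.5 ≈ 214885 mm ≈ 215 m.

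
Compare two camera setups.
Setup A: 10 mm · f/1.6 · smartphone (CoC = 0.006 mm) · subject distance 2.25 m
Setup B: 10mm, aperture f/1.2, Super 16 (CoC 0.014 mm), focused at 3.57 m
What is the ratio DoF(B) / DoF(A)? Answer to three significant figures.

Setup A: H = 10²/(1.6×0.006) + 10 ≈ 10426.7 mm; DoF = Df − Dn = 2866.4 − 1851.8 ≈ 1014.6 mm.
Setup B: H = 10²/(1.2×0.014) + 10 ≈ 5962.4 mm; DoF = Df − Dn = 8882.4 − 2233.9 ≈ 6648.5 mm.
Ratio = 6648.5 / 1014.6 ≈ 6.55.

6.55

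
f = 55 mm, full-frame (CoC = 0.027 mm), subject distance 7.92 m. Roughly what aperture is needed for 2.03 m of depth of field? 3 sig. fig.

f/1.80

Write h = H − f = f²/(N·c). The thin-lens limits are Dn = s·h/(h + (s−f)) and Df = s·h/(h − (s−f)), so DoF = Df − Dn = 2·s·(s−f)·h / (h² − (s−f)²).
That is a quadratic in h: DoF·h² − 2·s·(s−f)·h − DoF·(s−f)² = 0 ⇒ h = (s−f)·(s + √(s² + DoF²)) / DoF = 7865 × (7920 + √(7920² + 2030²)) / 2030 = 7865 × (7920 + 8176.02) / 2030 ≈ 62362 mm.
Then N = f²/(c·h) = 55² / (0.027 × 62362) = 3025 / 1683.8 ≈ 1.80.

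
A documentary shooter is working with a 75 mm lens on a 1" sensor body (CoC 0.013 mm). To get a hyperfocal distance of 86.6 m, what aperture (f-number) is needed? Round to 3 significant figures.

f/5

Rearrange H = f²/(N·c) + f for N: N = f² / ((H − f)·c).
N = 75² / ((86600 − 75) × 0.013) = 5625 / 1125 ≈ 5.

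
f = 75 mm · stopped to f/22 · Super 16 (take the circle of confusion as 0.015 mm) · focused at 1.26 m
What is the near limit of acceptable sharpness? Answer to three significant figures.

1.18 m

Hyperfocal distance H = f²/(N·c) + f = 75²/(22 × 0.015) + 75 = 5625/0.33 + 75 ≈ 17120.5 mm ≈ 17.12 m.
Near limit Dn = s·(H − f)/(H + s − 2f) = 1260 × (17120.5 − 75) / (17120.5 + 1260 − 2 × 75) = 1260 × 17045.5 / 18230.5 ≈ 1178.1 mm ≈ 1.18 m.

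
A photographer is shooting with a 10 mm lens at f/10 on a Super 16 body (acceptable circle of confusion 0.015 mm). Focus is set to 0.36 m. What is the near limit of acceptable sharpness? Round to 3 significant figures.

236 mm

Hyperfocal distance H = f²/(N·c) + f = 10²/(10 × 0.015) + 10 = 100/0.15 + 10 ≈ 676.7 mm ≈ 0.677 m.
Near limit Dn = s·(H − f)/(H + s − 2f) = 360 × (676.7 − 10) / (676.7 + 360 − 2 × 10) = 360 × 666.7 / 1016.7 ≈ 236.07 mm.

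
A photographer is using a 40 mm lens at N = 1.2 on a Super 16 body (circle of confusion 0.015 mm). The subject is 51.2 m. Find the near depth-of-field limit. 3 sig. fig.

Hyperfocal distance H = f²/(N·c) + f = 40²/(1.2 × 0.015) + 40 = 1600/0.018 + 40 ≈ 88928.9 mm ≈ 88.93 m.
Near limit Dn = s·(H − f)/(H + s − 2f) = 51200 × (88928.9 − 40) / (88928.9 + 51200 − 2 × 40) = 51200 × 88888.9 / 140048.9 ≈ 32497 mm ≈ 32.5 m.

32.5 m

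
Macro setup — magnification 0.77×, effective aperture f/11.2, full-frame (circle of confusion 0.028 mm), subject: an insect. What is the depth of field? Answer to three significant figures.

At magnification m, DoF ≈ 2·N_eff·c/m² = 2 × 11.2 × 0.028 / 0.77² = 0.6272 / 0.5929 ≈ 1.06 mm.

1.06 mm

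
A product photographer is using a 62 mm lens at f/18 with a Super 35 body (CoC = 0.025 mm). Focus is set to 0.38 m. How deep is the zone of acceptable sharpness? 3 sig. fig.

28.3 mm

Hyperfocal distance H = f²/(N·c) + f = 62²/(18 × 0.025) + 62 = 3844/0.45 + 62 ≈ 8604.2 mm ≈ 8.604 m.
Near limit Dn = s·(H − f)/(H + s − 2f) = 380 × (8604.2 − 62) / (8604.2 + 380 − 2 × 62) = 380 × 8542.2 / 8860.2 ≈ 366.362 mm.
Far limit Df = s·(H − f)/(H − s) = 380 × (8604.2 − 62) / (8604.2 − 380) = 380 × 8542.2 / 8224.2 ≈ 394.693 mm.
Depth of field = Df − Dn = 394.693 − 366.362 ≈ 28.331 mm.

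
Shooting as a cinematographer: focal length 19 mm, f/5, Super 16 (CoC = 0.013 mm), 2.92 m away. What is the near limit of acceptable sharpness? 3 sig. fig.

Hyperfocal distance H = f²/(N·c) + f = 19²/(5 × 0.013) + 19 = 361/0.065 + 19 ≈ 5572.8 mm ≈ 5.573 m.
Near limit Dn = s·(H − f)/(H + s − 2f) = 2920 × (5572.8 − 19) / (5572.8 + 2920 − 2 × 19) = 2920 × 5553.8 / 8454.8 ≈ 1918.1 mm ≈ 1.92 m.

1.92 m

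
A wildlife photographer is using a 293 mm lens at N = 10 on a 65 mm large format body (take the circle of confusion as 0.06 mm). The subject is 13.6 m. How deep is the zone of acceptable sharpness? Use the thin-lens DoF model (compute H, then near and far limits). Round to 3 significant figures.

Hyperfocal distance H = f²/(N·c) + f = 293²/(10 × 0.06) + 293 = 85849/0.6 + 293 ≈ 143374.7 mm ≈ 143.4 m.
Near limit Dn = s·(H − f)/(H + s − 2f) = 13600 × (143374.7 − 293) / (143374.7 + 13600 − 2 × 293) = 13600 × 143081.7 / 156388.7 ≈ 12442.8 mm.
Far limit Df = s·(H − f)/(H − s) = 13600 × (143374.7 − 293) / (143374.7 − 13600) = 13600 × 143081.7 / 129774.7 ≈ 14994.5 mm.
Depth of field = Df − Dn = 14994.5 − 12442.8 ≈ 2551.7 mm ≈ 2.55 m.

2.55 m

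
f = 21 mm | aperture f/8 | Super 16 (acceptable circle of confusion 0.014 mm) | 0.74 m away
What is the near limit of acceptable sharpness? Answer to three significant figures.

0.626 m

Hyperfocal distance H = f²/(N·c) + f = 21²/(8 × 0.014) + 21 = 441/0.112 + 21 ≈ 3958.5 mm ≈ 3.958 m.
Near limit Dn = s·(H − f)/(H + s − 2f) = 740 × (3958.5 − 21) / (3958.5 + 740 − 2 × 21) = 740 × 3937.5 / 4656.5 ≈ 625.74 mm ≈ 0.626 m.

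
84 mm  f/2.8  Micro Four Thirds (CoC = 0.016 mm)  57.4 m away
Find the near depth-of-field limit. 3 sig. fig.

42.1 m

Hyperfocal distance H = f²/(N·c) + f = 84²/(2.8 × 0.016) + 84 = 7056/0.0448 + 84 ≈ 157584.0 mm ≈ 157.6 m.
Near limit Dn = s·(H − f)/(H + s − 2f) = 57400 × (157584.0 − 84) / (157584.0 + 57400 − 2 × 84) = 57400 × 157500.0 / 214816.0 ≈ 42085 mm ≈ 42.1 m.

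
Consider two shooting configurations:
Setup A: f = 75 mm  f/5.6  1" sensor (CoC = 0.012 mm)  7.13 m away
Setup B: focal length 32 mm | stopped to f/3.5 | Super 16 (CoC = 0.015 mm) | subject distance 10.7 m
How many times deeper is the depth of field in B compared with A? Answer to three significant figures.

Setup A: H = 75²/(5.6×0.012) + 75 ≈ 83780.4 mm; DoF = Df − Dn = 7786.3 − 6575.8 ≈ 1210.5 mm.
Setup B: H = 32²/(3.5×0.015) + 32 ≈ 19536.8 mm; DoF = Df − Dn = 23617 − 6917 ≈ 16700 mm.
Ratio = 16700 / 1210.5 ≈ 13.8.

13.8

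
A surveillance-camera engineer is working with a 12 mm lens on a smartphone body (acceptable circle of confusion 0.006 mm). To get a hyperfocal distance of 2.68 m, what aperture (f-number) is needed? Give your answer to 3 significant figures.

f/9

Rearrange H = f²/(N·c) + f for N: N = f² / ((H − f)·c).
N = 12² / ((2680 − 12) × 0.006) = 144 / 16.01 ≈ 9.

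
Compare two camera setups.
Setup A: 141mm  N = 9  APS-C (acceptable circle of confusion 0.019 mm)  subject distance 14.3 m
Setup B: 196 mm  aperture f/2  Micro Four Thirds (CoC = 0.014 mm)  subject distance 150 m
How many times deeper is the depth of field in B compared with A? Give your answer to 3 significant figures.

Setup A: H = 141²/(9×0.019) + 141 ≈ 116404.2 mm; DoF = Df − Dn = 16283.0 − 12747.6 ≈ 3535.4 mm.
Setup B: H = 196²/(2×0.014) + 196 ≈ 1372196.0 mm; DoF = Df − Dn = 168385 − 135234 ≈ 33151 mm.
Ratio = 33151 / 3535.4 ≈ 9.38.

9.38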